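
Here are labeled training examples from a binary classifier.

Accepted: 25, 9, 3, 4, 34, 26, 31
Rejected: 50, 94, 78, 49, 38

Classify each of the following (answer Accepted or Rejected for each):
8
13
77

Accepted, Accepted, Rejected

The pattern is that an item is 'Accepted' exactly when: at most 34.
8: Accepted (8 ≤ 34).
13: Accepted (13 ≤ 34).
77: Rejected (77 > 34).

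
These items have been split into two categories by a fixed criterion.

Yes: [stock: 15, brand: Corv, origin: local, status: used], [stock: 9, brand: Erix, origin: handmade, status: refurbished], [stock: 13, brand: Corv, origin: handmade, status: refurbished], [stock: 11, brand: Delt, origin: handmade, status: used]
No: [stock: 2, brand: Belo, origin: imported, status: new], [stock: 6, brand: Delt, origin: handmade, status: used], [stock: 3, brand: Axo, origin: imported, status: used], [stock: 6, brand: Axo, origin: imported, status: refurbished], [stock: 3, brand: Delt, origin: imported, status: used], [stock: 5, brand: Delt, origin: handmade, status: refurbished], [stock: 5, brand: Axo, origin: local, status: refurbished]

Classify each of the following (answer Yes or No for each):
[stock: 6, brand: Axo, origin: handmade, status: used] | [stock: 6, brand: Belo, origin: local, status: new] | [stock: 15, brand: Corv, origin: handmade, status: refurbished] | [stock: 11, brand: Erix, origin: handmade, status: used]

No, No, Yes, Yes

The classifier is using: stock ≥ 9.
[stock: 6, brand: Axo, origin: handmade, status: used] → stock = 6 → No.
[stock: 6, brand: Belo, origin: local, status: new] → stock = 6 → No.
[stock: 15, brand: Corv, origin: handmade, status: refurbished] → stock = 15 → Yes.
[stock: 11, brand: Erix, origin: handmade, status: used] → stock = 11 → Yes.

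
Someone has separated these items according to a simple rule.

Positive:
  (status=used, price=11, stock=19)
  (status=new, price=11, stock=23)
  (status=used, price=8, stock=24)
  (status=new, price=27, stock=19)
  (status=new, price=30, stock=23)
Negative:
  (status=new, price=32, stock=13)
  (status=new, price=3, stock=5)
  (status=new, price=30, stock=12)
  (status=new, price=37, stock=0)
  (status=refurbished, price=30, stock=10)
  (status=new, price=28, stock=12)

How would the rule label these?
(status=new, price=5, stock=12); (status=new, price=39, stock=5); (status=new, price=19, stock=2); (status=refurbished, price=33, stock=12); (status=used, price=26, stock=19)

Every 'Positive' example satisfies: stock ≥ 19. None of the 'Negative' examples do.
(status=new, price=5, stock=12): stock = 12 — doesn't match, so Negative. (status=new, price=39, stock=5): stock = 5 — doesn't match, so Negative. (status=new, price=19, stock=2): stock = 2 — doesn't match, so Negative. (status=refurbished, price=33, stock=12): stock = 12 — doesn't match, so Negative. (status=used, price=26, stock=19): stock = 19 — meets the rule, so Positive.

Negative, Negative, Negative, Negative, Positive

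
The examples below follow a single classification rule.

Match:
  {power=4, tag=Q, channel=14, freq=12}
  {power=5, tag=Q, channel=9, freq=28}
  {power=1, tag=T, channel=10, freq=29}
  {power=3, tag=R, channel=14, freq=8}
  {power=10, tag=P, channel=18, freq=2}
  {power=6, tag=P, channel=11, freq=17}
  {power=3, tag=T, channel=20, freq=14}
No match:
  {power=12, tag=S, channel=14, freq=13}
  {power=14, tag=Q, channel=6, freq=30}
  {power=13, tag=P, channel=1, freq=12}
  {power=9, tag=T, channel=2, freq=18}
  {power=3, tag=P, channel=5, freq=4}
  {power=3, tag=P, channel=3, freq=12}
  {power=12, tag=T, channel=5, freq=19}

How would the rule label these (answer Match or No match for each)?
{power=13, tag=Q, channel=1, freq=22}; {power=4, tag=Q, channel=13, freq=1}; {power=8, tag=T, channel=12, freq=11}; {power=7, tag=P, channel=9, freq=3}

No match, Match, Match, Match

The distinguishing property — channel ≥ 6 AND power ≤ 10 — holds for all the 'Match' cases and none of the 'No match' cases.
{power=13, tag=Q, channel=1, freq=22}: No match (channel = 1, power = 13).
{power=4, tag=Q, channel=13, freq=1}: Match (channel = 13, power = 4).
{power=8, tag=T, channel=12, freq=11}: Match (channel = 12, power = 8).
{power=7, tag=P, channel=9, freq=3}: Match (channel = 9, power = 7).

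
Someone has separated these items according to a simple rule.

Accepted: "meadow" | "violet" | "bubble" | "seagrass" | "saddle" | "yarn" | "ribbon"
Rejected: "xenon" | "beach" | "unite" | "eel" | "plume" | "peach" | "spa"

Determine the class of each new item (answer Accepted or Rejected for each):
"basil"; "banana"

Rejected, Accepted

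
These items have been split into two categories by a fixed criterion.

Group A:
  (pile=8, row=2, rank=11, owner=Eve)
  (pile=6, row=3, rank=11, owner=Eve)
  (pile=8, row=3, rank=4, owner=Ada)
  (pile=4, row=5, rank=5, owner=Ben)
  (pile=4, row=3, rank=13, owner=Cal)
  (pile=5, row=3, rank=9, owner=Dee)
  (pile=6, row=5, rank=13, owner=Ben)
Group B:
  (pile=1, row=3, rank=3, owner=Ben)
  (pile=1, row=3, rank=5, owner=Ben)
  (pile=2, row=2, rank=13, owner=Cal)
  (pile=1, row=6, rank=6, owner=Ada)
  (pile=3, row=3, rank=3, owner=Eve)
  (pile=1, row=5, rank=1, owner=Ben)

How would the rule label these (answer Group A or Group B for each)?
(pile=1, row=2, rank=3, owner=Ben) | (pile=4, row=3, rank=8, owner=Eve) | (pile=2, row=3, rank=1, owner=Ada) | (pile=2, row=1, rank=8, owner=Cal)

The common property of the 'Group A' items is: pile ≥ 4. No 'Group B' item has it.
(pile=1, row=2, rank=3, owner=Ben): pile = 1 — lacks this property, so Group B.
(pile=4, row=3, rank=8, owner=Eve): pile = 4 — matches, so Group A.
(pile=2, row=3, rank=1, owner=Ada): pile = 2 — lacks this property, so Group B.
(pile=2, row=1, rank=8, owner=Cal): pile = 2 — lacks this property, so Group B.

Group B, Group A, Group B, Group B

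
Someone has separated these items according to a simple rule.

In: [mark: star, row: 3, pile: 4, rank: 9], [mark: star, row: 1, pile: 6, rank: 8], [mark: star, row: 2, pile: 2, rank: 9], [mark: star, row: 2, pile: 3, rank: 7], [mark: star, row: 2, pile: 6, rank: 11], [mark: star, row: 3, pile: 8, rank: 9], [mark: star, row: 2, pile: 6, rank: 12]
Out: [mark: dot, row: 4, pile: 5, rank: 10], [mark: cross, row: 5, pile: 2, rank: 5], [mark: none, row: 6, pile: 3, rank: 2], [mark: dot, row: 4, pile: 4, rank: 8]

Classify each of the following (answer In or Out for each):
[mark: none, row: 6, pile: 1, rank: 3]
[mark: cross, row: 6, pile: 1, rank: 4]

The classifier is using: mark is star.
Out: [mark: none, row: 6, pile: 1, rank: 3], since mark is none.
Out: [mark: cross, row: 6, pile: 1, rank: 4], since mark is cross.

Out, Out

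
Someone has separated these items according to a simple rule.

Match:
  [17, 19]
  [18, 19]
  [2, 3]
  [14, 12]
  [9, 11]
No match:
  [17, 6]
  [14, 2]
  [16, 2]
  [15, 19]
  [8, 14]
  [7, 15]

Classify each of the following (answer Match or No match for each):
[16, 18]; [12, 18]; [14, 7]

Match, No match, No match

One predicate separates the groups cleanly: |first − second| ≤ 2.
[16, 18] → |16−18| = 2 → Match. [12, 18] → |12−18| = 6 → No match. [14, 7] → |14−7| = 7 → No match.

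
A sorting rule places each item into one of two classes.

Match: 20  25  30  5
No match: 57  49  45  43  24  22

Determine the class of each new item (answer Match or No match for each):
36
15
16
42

The simplest hypothesis consistent with all the labels is: multiple of 5 AND at most 30.
36 — 36 = 5·7 + 1, 36 > 30, hence No match. 15 — 15 = 5·3, 15 ≤ 30, hence Match. 16 — 16 = 5·3 + 1, 16 ≤ 30, hence No match. 42 — 42 = 5·8 + 2, 42 > 30, hence No match.

No match, Match, No match, No match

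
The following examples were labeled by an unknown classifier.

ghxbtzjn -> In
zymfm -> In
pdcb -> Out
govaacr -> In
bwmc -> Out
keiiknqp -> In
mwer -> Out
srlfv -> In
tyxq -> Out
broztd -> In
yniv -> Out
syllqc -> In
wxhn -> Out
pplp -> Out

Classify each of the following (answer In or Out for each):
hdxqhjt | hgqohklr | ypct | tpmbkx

In, In, Out, In

The rule appears to be: length ≥ 5.
hdxqhjt — length 7, hence In. hgqohklr — length 8, hence In. ypct — length 4, hence Out. tpmbkx — length 6, hence In.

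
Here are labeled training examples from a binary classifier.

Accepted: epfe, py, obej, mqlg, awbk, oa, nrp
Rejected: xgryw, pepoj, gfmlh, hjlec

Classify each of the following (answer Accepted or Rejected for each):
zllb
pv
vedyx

The pattern is that an item is 'Accepted' exactly when: length ≤ 4.
Accepted: zllb, since length 4.
Accepted: pv, since length 2.
Rejected: vedyx, since length 5.

Accepted, Accepted, Rejected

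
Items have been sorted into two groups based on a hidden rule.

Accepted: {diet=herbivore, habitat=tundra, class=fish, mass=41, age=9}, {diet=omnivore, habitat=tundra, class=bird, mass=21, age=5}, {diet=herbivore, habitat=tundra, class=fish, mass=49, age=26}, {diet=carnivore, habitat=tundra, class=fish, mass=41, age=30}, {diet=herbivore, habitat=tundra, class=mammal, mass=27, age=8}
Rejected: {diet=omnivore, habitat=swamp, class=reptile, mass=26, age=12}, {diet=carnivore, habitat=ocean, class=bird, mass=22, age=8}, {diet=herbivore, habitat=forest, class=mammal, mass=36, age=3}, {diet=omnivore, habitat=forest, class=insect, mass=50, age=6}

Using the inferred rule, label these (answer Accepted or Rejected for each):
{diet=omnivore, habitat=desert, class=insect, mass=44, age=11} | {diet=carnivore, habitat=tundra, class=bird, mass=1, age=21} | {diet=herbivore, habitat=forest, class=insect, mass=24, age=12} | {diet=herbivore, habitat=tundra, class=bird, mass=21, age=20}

The distinguishing property — habitat is tundra — holds for all the 'Accepted' cases and none of the 'Rejected' cases.
{diet=omnivore, habitat=desert, class=insect, mass=44, age=11}: Rejected (habitat is desert). {diet=carnivore, habitat=tundra, class=bird, mass=1, age=21}: Accepted (habitat is tundra). {diet=herbivore, habitat=forest, class=insect, mass=24, age=12}: Rejected (habitat is forest). {diet=herbivore, habitat=tundra, class=bird, mass=21, age=20}: Accepted (habitat is tundra).

Rejected, Accepted, Rejected, Accepted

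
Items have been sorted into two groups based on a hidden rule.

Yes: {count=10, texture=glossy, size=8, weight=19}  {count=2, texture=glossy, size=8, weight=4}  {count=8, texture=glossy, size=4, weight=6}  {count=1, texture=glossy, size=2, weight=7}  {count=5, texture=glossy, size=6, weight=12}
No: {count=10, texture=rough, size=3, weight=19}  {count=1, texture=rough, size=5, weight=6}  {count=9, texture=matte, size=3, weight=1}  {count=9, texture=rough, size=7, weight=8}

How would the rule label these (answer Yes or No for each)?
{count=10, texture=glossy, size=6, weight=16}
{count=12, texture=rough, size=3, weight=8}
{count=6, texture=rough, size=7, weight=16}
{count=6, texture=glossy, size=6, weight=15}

Yes, No, No, Yes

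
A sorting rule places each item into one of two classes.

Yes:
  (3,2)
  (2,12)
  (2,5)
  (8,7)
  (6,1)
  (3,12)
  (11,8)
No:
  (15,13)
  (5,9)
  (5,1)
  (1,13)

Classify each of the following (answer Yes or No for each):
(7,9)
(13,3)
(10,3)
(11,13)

No, No, Yes, No

A rule that fits every label: product is even — true of each 'Yes' example, false of each 'No' one.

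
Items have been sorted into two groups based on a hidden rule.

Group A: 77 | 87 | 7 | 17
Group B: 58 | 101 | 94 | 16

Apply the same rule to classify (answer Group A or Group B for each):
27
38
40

Rule: ends in digit 7. This holds for each 'Group A' example and fails for each 'Group B' one.
27 → last digit 7 → Group A. 38 → last digit 8 → Group B. 40 → last digit 0 → Group B.

Group A, Group B, Group B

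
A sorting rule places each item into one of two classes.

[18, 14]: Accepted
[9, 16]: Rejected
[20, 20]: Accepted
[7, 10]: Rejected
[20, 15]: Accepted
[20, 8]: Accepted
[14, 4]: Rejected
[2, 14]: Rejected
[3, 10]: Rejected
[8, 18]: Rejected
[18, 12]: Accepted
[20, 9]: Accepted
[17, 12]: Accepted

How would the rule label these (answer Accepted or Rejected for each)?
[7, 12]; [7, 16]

Rejected, Rejected

One predicate separates the groups cleanly: sum ≥ 28.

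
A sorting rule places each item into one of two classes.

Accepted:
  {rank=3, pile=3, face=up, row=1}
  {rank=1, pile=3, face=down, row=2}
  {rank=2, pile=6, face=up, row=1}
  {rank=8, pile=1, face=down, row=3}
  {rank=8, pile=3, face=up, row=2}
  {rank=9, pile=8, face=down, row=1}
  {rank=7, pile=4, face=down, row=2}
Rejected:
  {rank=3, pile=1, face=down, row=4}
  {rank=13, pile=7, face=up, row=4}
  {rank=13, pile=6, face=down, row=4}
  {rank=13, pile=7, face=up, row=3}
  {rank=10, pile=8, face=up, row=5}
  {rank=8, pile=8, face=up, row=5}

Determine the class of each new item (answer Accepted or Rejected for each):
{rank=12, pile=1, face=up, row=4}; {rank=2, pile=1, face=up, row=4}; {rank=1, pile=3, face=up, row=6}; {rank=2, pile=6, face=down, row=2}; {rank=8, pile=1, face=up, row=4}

Rejected, Rejected, Rejected, Accepted, Rejected

The classifier is using: row ≤ 3 AND rank ≤ 9.
{rank=12, pile=1, face=up, row=4}: Rejected (row = 4, rank = 12).
{rank=2, pile=1, face=up, row=4}: Rejected (row = 4, rank = 2).
{rank=1, pile=3, face=up, row=6}: Rejected (row = 6, rank = 1).
{rank=2, pile=6, face=down, row=2}: Accepted (row = 2, rank = 2).
{rank=8, pile=1, face=up, row=4}: Rejected (row = 4, rank = 8).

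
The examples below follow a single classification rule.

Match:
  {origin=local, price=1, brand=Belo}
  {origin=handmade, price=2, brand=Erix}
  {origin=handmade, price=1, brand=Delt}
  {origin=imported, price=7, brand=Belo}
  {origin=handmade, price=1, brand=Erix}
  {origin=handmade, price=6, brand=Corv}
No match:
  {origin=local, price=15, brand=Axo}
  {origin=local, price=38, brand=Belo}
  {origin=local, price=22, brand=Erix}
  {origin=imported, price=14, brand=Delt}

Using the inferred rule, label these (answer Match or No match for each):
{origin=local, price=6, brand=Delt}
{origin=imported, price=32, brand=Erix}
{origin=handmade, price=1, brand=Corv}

Every 'Match' example satisfies: price ≤ 7. None of the 'No match' examples do.

Match, No match, Match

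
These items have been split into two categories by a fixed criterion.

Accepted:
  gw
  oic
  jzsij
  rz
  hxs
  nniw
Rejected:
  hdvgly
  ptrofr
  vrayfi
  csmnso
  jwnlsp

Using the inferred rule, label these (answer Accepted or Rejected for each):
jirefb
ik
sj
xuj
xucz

Rejected, Accepted, Accepted, Accepted, Accepted

Rule: length ≤ 5. This holds for each 'Accepted' example and fails for each 'Rejected' one.
jirefb: length 6, doesn't match → Rejected.
ik: length 2, fits → Accepted.
sj: length 2, fits → Accepted.
xuj: length 3, fits → Accepted.
xucz: length 4, fits → Accepted.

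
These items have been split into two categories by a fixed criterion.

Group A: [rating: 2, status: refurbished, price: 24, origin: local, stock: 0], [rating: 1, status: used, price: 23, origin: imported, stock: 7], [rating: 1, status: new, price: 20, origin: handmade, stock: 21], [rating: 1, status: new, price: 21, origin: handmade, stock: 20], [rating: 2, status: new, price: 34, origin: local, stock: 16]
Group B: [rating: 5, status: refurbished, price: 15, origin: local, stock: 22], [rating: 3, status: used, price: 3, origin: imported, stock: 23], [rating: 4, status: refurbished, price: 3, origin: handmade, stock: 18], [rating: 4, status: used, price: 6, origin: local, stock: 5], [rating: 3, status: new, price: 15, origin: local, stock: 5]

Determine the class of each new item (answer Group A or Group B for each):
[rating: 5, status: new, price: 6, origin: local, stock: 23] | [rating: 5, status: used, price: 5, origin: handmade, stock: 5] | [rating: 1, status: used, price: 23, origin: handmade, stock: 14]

Group B, Group B, Group A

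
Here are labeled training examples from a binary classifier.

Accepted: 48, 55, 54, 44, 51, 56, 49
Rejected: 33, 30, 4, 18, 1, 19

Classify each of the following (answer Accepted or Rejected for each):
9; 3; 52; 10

Rejected, Rejected, Accepted, Rejected

The simplest hypothesis consistent with all the labels is: at least 44.
Rejected: 9, since 9 < 44. Rejected: 3, since 3 < 44. Accepted: 52, since 52 ≥ 44. Rejected: 10, since 10 < 44.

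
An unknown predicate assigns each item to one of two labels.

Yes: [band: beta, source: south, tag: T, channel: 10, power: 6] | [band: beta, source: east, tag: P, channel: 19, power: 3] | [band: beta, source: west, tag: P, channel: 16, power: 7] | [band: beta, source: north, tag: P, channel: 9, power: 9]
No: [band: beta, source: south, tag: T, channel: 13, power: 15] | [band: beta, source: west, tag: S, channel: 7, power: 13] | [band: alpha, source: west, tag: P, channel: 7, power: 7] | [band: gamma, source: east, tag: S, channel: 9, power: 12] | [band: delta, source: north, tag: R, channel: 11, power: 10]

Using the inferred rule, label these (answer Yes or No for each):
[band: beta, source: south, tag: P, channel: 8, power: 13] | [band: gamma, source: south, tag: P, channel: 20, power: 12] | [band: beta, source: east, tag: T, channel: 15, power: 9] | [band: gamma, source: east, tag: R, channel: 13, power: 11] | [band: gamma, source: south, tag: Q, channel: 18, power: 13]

'Yes' ⟺ band is beta AND power ≤ 9.
[band: beta, source: south, tag: P, channel: 8, power: 13]: No (band is beta, power = 13). [band: gamma, source: south, tag: P, channel: 20, power: 12]: No (band is gamma, power = 12). [band: beta, source: east, tag: T, channel: 15, power: 9]: Yes (band is beta, power = 9). [band: gamma, source: east, tag: R, channel: 13, power: 11]: No (band is gamma, power = 11). [band: gamma, source: south, tag: Q, channel: 18, power: 13]: No (band is gamma, power = 13).

No, No, Yes, No, No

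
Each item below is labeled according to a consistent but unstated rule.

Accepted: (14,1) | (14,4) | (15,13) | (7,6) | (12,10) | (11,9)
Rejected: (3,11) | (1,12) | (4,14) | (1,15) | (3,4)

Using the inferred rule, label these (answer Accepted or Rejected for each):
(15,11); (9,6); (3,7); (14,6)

Accepted, Accepted, Rejected, Accepted

The pattern is that an item is 'Accepted' exactly when: first > second.
(15,11) → 15 > 11 → Accepted. (9,6) → 9 > 6 → Accepted. (3,7) → 3 < 7 → Rejected. (14,6) → 14 > 6 → Accepted.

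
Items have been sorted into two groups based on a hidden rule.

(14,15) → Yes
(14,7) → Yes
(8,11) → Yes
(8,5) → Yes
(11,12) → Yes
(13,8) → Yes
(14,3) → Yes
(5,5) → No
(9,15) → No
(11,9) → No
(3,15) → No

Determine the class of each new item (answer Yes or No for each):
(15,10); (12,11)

Yes, Yes

The common property of the 'Yes' items is: sum is odd. No 'No' item has it.
(15,10): 15+10 = 25 — satisfies this, so Yes. (12,11): 12+11 = 23 — satisfies this, so Yes.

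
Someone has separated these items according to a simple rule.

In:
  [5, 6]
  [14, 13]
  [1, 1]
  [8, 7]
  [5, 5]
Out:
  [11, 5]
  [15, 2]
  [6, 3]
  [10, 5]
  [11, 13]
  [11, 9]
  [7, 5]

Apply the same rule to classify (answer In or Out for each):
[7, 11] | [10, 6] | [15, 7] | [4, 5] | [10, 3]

Every 'In' example satisfies: |first − second| ≤ 1. None of the 'Out' examples do.
Out: [7, 11], since |7−11| = 4.
Out: [10, 6], since |10−6| = 4.
Out: [15, 7], since |15−7| = 8.
In: [4, 5], since |4−5| = 1.
Out: [10, 3], since |10−3| = 7.

Out, Out, Out, In, Out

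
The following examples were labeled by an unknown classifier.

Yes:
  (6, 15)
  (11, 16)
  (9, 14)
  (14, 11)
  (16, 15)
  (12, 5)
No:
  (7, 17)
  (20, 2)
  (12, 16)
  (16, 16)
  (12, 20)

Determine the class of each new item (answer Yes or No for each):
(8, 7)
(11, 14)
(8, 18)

Yes, Yes, No

The distinguishing property — sum is odd — holds for all the 'Yes' cases and none of the 'No' cases.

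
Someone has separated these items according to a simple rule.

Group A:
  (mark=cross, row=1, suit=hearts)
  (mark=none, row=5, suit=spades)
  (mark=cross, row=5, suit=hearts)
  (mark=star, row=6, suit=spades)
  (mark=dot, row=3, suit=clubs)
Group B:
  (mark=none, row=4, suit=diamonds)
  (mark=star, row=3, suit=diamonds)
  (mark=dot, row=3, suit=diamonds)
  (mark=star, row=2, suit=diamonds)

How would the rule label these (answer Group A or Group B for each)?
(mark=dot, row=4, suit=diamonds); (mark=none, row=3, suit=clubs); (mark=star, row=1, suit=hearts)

The rule appears to be: suit is not diamonds.

Group B, Group A, Group A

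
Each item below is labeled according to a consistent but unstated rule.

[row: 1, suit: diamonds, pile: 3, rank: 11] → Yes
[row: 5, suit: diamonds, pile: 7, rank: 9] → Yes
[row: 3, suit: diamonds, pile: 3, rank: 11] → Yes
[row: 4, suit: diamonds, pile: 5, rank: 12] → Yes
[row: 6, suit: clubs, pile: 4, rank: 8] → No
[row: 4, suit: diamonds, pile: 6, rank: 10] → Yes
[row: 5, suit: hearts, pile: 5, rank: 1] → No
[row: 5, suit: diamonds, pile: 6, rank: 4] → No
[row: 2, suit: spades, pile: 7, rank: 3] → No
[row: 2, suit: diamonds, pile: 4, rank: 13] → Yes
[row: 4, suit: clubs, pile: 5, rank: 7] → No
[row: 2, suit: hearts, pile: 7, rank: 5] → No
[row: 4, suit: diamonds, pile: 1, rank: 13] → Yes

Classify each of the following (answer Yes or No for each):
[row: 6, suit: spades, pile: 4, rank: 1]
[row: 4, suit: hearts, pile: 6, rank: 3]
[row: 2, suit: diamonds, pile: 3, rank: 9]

The simplest hypothesis consistent with all the labels is: rank ≥ 9.
[row: 6, suit: spades, pile: 4, rank: 1]: rank = 1, does not fit → No. [row: 4, suit: hearts, pile: 6, rank: 3]: rank = 3, does not fit → No. [row: 2, suit: diamonds, pile: 3, rank: 9]: rank = 9, has this property → Yes.

No, No, Yes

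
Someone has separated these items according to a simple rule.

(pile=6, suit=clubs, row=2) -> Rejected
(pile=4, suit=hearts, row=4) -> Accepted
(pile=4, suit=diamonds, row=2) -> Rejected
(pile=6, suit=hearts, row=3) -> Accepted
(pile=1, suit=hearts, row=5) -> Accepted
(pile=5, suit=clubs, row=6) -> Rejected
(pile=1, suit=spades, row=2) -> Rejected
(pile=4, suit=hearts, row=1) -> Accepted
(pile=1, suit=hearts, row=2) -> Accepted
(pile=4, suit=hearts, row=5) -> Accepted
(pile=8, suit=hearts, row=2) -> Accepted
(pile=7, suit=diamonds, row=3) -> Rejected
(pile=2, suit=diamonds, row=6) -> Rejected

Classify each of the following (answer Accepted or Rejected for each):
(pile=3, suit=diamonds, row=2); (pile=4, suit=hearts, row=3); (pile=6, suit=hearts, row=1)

Rejected, Accepted, Accepted

The simplest hypothesis consistent with all the labels is: suit is hearts.
(pile=3, suit=diamonds, row=2): suit is diamonds — fails the rule, so Rejected. (pile=4, suit=hearts, row=3): suit is hearts — has this property, so Accepted. (pile=6, suit=hearts, row=1): suit is hearts — has this property, so Accepted.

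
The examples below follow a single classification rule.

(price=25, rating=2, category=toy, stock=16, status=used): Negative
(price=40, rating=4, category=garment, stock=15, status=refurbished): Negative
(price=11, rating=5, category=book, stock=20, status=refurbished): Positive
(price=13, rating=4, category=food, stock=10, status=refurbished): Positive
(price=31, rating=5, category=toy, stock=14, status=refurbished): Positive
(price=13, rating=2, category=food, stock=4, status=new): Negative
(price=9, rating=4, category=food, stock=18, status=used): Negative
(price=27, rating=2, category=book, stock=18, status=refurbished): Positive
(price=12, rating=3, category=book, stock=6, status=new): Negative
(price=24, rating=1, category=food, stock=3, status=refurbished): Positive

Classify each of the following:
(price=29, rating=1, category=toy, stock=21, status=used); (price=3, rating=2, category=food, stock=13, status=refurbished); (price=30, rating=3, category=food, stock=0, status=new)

The common property of the 'Positive' items is: status is refurbished AND price ≤ 31. No 'Negative' item has it.
Negative: (price=29, rating=1, category=toy, stock=21, status=used), since status is used, price = 29. Positive: (price=3, rating=2, category=food, stock=13, status=refurbished), since status is refurbished, price = 3. Negative: (price=30, rating=3, category=food, stock=0, status=new), since status is new, price = 30.

Negative, Positive, Negative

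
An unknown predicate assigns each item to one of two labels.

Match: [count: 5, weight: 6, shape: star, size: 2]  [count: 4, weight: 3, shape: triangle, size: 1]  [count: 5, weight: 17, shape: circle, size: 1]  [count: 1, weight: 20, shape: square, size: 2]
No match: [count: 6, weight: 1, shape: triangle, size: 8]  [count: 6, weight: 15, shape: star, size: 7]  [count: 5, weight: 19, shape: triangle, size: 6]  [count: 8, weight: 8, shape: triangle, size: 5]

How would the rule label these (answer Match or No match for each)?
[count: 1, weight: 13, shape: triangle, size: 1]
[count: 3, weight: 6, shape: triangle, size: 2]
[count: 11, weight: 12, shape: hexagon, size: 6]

Match, Match, No match

'Match' ⟺ size ≤ 2.
Match: [count: 1, weight: 13, shape: triangle, size: 1], since size = 1.
Match: [count: 3, weight: 6, shape: triangle, size: 2], since size = 2.
No match: [count: 11, weight: 12, shape: hexagon, size: 6], since size = 6.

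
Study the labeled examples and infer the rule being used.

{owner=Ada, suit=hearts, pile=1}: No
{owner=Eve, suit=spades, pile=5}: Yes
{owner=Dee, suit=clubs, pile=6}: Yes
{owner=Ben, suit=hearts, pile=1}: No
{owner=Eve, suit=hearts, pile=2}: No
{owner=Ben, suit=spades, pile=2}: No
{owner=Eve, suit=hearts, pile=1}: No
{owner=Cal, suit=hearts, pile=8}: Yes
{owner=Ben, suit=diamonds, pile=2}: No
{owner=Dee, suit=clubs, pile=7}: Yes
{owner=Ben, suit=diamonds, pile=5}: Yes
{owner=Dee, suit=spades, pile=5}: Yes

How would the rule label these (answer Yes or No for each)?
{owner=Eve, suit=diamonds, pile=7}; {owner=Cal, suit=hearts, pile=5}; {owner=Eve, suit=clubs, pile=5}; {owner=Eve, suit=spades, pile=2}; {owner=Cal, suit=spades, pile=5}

'Yes' ⟺ pile ≥ 5.
{owner=Eve, suit=diamonds, pile=7} — pile = 7, hence Yes. {owner=Cal, suit=hearts, pile=5} — pile = 5, hence Yes. {owner=Eve, suit=clubs, pile=5} — pile = 5, hence Yes. {owner=Eve, suit=spades, pile=2} — pile = 2, hence No. {owner=Cal, suit=spades, pile=5} — pile = 5, hence Yes.

Yes, Yes, Yes, No, Yes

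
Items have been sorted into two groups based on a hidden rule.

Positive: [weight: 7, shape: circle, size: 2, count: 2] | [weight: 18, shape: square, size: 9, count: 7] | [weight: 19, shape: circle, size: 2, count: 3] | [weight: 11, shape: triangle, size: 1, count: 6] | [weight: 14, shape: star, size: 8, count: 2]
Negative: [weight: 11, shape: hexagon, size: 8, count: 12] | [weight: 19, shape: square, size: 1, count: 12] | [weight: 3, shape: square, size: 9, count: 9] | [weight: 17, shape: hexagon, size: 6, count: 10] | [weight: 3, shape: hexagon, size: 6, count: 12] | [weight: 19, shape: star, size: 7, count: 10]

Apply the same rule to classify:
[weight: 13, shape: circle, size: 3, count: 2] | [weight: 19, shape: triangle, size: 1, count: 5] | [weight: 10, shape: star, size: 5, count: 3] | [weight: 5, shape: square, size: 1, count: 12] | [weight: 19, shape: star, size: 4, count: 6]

Positive, Positive, Positive, Negative, Positive

A rule that fits every label: count ≤ 7 — true of each 'Positive' example, false of each 'Negative' one.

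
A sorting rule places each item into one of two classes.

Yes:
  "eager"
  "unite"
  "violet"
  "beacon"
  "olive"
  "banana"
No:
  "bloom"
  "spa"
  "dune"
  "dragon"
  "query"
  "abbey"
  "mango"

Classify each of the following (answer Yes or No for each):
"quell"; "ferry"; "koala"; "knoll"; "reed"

'Yes' ⟺ has ≥ 3 vowels.
"quell": No (2 vowels). "ferry": No (1 vowel). "koala": Yes (3 vowels). "knoll": No (1 vowel). "reed": No (2 vowels).

No, No, Yes, No, No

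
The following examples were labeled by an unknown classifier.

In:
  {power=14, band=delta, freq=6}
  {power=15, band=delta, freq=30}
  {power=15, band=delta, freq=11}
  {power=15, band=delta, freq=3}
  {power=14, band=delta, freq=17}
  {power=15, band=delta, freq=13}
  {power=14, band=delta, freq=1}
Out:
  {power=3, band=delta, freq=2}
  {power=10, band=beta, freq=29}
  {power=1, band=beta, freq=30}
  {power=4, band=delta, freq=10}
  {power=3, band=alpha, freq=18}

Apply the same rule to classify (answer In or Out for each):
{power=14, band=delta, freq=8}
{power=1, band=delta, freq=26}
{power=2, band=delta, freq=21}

In, Out, Out

The simplest hypothesis consistent with all the labels is: power ≥ 14.
{power=14, band=delta, freq=8} — power = 14, hence In.
{power=1, band=delta, freq=26} — power = 1, hence Out.
{power=2, band=delta, freq=21} — power = 2, hence Out.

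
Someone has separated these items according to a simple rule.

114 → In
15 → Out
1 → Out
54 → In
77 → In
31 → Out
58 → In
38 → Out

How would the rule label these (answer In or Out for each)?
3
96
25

Out, In, Out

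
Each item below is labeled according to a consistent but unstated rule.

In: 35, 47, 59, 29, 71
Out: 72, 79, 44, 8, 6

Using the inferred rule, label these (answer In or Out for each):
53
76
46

The simplest hypothesis consistent with all the labels is: ≡ 5 (mod 6).
53: In (53 mod 6 = 5). 76: Out (76 mod 6 = 4). 46: Out (46 mod 6 = 4).

In, Out, Out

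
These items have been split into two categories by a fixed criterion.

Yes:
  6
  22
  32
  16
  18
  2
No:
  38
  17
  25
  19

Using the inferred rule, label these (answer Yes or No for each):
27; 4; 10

All 'Yes' examples share one property — even AND at most 32 — and every 'No' example lacks it.
27: 27 is odd, 27 ≤ 32 — doesn't qualify, so No.
4: 4 is even, 4 ≤ 32 — fits, so Yes.
10: 10 is even, 10 ≤ 32 — fits, so Yes.

No, Yes, Yes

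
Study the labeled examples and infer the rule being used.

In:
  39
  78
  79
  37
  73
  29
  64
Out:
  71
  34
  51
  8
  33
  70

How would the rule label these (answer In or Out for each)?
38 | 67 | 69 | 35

In, In, In, Out

A rule that fits every label: digit sum ≥ 9 — true of each 'In' example, false of each 'Out' one.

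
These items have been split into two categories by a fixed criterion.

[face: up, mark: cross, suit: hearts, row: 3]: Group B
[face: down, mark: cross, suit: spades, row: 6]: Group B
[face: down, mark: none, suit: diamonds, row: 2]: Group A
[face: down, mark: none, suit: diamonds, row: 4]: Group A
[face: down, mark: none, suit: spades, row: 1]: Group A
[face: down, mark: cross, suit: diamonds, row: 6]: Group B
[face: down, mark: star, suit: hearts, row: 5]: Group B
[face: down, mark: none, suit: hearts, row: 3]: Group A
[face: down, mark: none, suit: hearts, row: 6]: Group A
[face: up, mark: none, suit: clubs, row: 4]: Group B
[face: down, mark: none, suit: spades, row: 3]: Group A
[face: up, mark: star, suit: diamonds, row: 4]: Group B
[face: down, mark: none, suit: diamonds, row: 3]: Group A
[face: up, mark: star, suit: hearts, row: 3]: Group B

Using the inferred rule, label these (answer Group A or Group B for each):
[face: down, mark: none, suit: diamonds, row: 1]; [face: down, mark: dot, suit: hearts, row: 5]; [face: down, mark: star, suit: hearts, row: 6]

Group A, Group B, Group B

The common property of the 'Group A' items is: mark is none AND face is down. No 'Group B' item has it.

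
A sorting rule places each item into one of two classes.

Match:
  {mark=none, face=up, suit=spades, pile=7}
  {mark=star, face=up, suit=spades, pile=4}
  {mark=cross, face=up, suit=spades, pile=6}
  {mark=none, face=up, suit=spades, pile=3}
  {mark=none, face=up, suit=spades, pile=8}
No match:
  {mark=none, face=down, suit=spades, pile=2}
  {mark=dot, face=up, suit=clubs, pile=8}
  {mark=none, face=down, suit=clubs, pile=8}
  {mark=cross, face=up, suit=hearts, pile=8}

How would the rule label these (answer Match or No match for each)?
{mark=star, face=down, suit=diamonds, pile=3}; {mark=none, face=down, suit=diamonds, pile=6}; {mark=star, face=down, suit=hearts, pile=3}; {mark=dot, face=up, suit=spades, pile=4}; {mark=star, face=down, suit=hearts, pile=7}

No match, No match, No match, Match, No match

Rule: face is up AND suit is spades. This holds for each 'Match' example and fails for each 'No match' one.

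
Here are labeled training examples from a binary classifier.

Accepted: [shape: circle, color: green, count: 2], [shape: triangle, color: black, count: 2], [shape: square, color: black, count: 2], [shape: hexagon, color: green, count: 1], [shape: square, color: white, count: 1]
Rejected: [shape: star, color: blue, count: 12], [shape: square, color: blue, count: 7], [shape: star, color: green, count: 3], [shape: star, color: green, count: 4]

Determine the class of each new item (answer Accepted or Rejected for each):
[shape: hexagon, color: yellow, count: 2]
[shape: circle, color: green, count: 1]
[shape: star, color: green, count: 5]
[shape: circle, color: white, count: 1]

Accepted, Accepted, Rejected, Accepted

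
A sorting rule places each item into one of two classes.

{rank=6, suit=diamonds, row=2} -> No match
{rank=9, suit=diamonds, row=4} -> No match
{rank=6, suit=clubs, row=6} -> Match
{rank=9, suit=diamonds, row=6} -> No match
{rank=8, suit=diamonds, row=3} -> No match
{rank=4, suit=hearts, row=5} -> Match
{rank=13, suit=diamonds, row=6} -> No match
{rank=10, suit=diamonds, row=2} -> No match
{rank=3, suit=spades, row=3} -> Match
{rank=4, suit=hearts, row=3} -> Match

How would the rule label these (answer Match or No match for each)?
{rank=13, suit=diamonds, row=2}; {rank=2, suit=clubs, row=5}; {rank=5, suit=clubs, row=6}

No match, Match, Match

A rule that fits every label: suit is not diamonds — true of each 'Match' example, false of each 'No match' one.
{rank=13, suit=diamonds, row=2} → suit is diamonds → No match.
{rank=2, suit=clubs, row=5} → suit is clubs → Match.
{rank=5, suit=clubs, row=6} → suit is clubs → Match.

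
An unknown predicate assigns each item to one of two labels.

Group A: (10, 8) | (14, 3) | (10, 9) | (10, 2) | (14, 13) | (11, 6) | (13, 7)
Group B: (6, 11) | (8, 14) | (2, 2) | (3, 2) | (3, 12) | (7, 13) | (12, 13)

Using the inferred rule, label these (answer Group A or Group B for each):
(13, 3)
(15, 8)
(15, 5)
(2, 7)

Group A, Group A, Group A, Group B

The rule appears to be: first > second AND sum ≥ 12.
Group A: (13, 3), since 13 > 3, 13+3 = 16.
Group A: (15, 8), since 15 > 8, 15+8 = 23.
Group A: (15, 5), since 15 > 5, 15+5 = 20.
Group B: (2, 7), since 2 < 7, 2+7 = 9.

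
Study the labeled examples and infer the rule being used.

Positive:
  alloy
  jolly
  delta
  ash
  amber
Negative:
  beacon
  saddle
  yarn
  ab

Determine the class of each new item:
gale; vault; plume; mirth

Negative, Positive, Positive, Positive

'Positive' ⟺ odd length.
gale: length 4, fails this test → Negative. vault: length 5, fits → Positive. plume: length 5, fits → Positive. mirth: length 5, fits → Positive.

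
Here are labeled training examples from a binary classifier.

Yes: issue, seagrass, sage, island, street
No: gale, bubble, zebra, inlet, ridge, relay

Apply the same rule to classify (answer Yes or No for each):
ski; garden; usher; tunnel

Yes, No, Yes, No

Looking at the examples, the only property every 'Yes' case has and every 'No' case lacks is: contains 's'.
ski — has 's', hence Yes.
garden — no 's', hence No.
usher — has 's', hence Yes.
tunnel — no 's', hence No.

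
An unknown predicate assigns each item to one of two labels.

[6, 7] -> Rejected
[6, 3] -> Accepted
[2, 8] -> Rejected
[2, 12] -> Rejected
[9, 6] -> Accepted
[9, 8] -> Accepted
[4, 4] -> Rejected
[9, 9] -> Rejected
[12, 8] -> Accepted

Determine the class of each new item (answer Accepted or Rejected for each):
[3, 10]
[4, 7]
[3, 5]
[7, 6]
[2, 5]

The rule appears to be: first > second.
Rejected: [3, 10], since 3 < 10.
Rejected: [4, 7], since 4 < 7.
Rejected: [3, 5], since 3 < 5.
Accepted: [7, 6], since 7 > 6.
Rejected: [2, 5], since 2 < 5.

Rejected, Rejected, Rejected, Accepted, Rejected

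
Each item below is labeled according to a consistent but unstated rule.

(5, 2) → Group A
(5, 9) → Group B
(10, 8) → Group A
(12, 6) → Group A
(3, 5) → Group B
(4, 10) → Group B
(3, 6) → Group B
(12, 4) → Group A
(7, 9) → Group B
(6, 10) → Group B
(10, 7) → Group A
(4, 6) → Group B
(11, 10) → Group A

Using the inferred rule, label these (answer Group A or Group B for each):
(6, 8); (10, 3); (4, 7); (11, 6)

Group B, Group A, Group B, Group A

A rule that fits every label: first > second — true of each 'Group A' example, false of each 'Group B' one.
(6, 8) → 6 < 8 → Group B.
(10, 3) → 10 > 3 → Group A.
(4, 7) → 4 < 7 → Group B.
(11, 6) → 11 > 6 → Group A.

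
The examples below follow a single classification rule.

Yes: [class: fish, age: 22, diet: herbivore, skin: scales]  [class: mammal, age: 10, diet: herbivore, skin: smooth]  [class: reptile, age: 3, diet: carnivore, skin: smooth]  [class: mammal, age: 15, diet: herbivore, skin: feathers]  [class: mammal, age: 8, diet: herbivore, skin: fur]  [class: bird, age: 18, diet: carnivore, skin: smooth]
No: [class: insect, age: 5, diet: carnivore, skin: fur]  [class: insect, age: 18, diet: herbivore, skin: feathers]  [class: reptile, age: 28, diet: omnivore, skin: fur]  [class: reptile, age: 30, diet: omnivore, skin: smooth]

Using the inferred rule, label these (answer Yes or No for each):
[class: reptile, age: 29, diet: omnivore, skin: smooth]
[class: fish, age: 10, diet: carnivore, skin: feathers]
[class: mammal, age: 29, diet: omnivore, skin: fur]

No, Yes, No

The pattern is that an item is 'Yes' exactly when: class is not insect AND age ≤ 22.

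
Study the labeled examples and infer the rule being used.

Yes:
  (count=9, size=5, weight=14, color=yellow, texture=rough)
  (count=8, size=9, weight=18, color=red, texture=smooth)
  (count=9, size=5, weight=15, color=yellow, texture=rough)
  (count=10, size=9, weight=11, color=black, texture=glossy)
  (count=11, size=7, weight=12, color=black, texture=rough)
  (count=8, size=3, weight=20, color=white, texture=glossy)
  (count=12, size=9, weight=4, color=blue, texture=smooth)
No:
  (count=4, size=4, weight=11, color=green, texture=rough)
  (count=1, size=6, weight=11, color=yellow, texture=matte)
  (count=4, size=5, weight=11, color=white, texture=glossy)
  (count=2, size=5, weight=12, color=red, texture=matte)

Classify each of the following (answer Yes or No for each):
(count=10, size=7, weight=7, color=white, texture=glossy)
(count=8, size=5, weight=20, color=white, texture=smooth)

Yes, Yes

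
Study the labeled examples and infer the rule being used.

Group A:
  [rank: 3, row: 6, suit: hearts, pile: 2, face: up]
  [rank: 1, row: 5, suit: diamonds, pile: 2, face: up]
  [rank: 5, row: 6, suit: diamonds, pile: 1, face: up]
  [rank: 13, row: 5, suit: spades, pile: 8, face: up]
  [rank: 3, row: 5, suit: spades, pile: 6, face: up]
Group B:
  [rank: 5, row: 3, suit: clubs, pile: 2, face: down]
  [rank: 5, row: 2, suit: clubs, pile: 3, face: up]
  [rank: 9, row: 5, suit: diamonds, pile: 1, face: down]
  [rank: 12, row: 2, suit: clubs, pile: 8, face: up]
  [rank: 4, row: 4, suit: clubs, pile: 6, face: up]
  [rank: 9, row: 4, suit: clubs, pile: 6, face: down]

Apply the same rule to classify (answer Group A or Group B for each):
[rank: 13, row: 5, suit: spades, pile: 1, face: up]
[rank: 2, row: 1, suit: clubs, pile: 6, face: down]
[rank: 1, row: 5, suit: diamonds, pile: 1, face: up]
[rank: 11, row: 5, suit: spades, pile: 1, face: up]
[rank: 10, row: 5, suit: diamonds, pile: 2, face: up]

Group A, Group B, Group A, Group A, Group A

The simplest hypothesis consistent with all the labels is: face is up AND row ≥ 5.
[rank: 13, row: 5, suit: spades, pile: 1, face: up]: face is up, row = 5 — meets the rule, so Group A. [rank: 2, row: 1, suit: clubs, pile: 6, face: down]: face is down, row = 1 — fails the rule, so Group B. [rank: 1, row: 5, suit: diamonds, pile: 1, face: up]: face is up, row = 5 — meets the rule, so Group A. [rank: 11, row: 5, suit: spades, pile: 1, face: up]: face is up, row = 5 — meets the rule, so Group A. [rank: 10, row: 5, suit: diamonds, pile: 2, face: up]: face is up, row = 5 — meets the rule, so Group A.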